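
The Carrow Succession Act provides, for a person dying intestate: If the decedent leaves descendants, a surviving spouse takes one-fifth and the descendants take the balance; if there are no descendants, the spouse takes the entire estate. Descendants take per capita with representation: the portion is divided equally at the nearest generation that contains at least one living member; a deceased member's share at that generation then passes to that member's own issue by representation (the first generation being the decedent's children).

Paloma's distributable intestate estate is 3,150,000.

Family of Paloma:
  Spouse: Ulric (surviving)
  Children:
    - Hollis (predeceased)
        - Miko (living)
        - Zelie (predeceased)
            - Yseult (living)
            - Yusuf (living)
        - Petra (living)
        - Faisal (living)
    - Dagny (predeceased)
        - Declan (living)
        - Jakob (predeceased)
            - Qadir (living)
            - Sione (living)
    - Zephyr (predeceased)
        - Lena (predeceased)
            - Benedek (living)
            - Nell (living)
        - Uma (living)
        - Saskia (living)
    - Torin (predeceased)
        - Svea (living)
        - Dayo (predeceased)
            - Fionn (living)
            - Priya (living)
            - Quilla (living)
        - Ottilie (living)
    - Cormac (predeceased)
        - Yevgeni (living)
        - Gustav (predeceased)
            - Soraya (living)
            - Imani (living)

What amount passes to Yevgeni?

Ulric takes one-fifth of 3,150,000 = 630,000. The remaining 2,520,000 passes to the descendants.
No child survives, so the initial division is made at the grandchildren's generation.
The descendants' portion (2,520,000) is divided into 14 shares of 180,000: Miko, Petra, Faisal, Declan, Uma, Saskia, Svea, Ottilie, and Yevgeni each take 180,000; Zelie's 180,000 share passes to Zelie's issue; Jakob's 180,000 share passes to Jakob's issue; Lena's 180,000 share passes to Lena's issue; Dayo's 180,000 share passes to Dayo's issue; Gustav's 180,000 share passes to Gustav's issue.
Zelie's share (180,000) is divided into 2 shares of 90,000: Yseult and Yusuf each take 90,000.
Jakob's share (180,000) is divided into 2 shares of 90,000: Qadir and Sione each take 90,000.
Lena's share (180,000) is divided into 2 shares of 90,000: Benedek and Nell each take 90,000.
Dayo's share (180,000) is divided into 3 shares of 60,000: Fionn, Priya, and Quilla each take 60,000.
Gustav's share (180,000) is divided into 2 shares of 90,000: Soraya and Imani each take 90,000.

Yevgeni receives 180,000.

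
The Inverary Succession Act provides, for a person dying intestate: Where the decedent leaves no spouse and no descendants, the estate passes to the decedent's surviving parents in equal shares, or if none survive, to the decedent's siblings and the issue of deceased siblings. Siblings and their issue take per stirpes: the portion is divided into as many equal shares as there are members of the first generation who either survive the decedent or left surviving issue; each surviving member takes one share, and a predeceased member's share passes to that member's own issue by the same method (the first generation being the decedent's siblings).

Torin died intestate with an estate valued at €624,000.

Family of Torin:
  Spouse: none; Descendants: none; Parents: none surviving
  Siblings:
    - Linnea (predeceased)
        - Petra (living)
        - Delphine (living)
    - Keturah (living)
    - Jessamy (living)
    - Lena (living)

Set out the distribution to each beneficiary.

Petra: €78,000; Delphine: €78,000; Keturah: €156,000; Jessamy: €156,000; Lena: €156,000

The entire €624,000 passes to the siblings and their issue.
That amount (€624,000) is divided into 4 shares of €156,000: Keturah, Jessamy, and Lena each take €156,000; Linnea's €156,000 share passes to Linnea's issue.
Linnea's share (€156,000) is divided into 2 shares of €78,000: Petra and Delphine each take €78,000.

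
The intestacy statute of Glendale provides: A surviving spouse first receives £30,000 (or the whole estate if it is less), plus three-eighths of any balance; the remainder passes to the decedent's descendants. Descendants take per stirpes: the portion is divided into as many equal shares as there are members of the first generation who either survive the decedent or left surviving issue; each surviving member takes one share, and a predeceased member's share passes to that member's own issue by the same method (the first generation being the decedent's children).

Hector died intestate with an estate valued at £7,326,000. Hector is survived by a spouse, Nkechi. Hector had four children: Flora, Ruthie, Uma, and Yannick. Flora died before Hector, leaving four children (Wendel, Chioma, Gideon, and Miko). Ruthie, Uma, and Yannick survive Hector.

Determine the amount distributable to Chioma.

Chioma receives £285,000.

Nkechi first takes £30,000, leaving a balance of £7,296,000. Nkechi then takes three-eighths of the balance (£2,736,000), for a total of £2,766,000. The remaining £4,560,000 passes to the descendants.
The descendants' portion (£4,560,000) is divided into 4 shares of £1,140,000: Ruthie, Uma, and Yannick each take £1,140,000; Flora's £1,140,000 share passes to Flora's issue.
Flora's share (£1,140,000) is divided into 4 shares of £285,000: Wendel, Chioma, Gideon, and Miko each take £285,000.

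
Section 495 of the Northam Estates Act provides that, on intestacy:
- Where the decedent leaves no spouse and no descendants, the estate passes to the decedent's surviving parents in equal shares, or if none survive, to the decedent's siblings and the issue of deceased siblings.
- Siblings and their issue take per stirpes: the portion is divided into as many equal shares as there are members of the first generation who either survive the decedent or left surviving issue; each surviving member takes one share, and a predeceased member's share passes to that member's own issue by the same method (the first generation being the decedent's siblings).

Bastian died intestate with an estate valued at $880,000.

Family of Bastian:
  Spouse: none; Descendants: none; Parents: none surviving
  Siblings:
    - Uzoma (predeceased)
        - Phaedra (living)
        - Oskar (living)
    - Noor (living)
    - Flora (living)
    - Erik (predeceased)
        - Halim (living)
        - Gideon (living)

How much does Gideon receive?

The entire $880,000 passes to the siblings and their issue.
That amount ($880,000) is divided into 4 shares of $220,000: Noor and Flora each take $220,000; Uzoma's $220,000 share passes to Uzoma's issue; Erik's $220,000 share passes to Erik's issue.
Uzoma's share ($220,000) is divided into 2 shares of $110,000: Phaedra and Oskar each take $110,000.
Erik's share ($220,000) is divided into 2 shares of $110,000: Halim and Gideon each take $110,000.

Gideon receives $110,000.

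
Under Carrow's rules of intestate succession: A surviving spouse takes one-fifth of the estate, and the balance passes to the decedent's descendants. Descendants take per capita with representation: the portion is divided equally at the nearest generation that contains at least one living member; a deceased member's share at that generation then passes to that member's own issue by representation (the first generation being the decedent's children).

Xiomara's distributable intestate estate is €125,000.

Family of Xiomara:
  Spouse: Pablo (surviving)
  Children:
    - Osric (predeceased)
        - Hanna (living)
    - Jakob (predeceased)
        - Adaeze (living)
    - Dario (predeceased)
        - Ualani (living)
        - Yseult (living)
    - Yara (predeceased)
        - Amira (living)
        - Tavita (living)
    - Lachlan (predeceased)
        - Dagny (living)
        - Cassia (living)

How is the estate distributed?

Pablo: €25,000; Hanna: €12,500; Adaeze: €12,500; Ualani: €12,500; Yseult: €12,500; Amira: €12,500; Tavita: €12,500; Dagny: €12,500; Cassia: €12,500

Pablo takes one-fifth of €125,000 = €25,000. The remaining €100,000 passes to the descendants.
No child survives, so the initial division is made at the grandchildren's generation.
The descendants' portion (€100,000) is divided into 8 shares of €12,500: Hanna, Adaeze, Ualani, Yseult, Amira, Tavita, Dagny, and Cassia each take €12,500.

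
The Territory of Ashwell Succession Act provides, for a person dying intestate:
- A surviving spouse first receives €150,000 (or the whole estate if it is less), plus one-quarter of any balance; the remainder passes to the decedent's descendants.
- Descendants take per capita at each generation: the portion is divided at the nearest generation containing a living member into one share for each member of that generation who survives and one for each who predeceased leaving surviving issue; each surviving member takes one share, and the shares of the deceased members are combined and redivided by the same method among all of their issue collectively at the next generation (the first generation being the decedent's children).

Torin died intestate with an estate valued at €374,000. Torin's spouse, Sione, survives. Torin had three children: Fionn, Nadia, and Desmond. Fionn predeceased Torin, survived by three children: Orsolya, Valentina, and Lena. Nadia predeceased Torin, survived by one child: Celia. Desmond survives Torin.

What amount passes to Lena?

Lena receives €28,000.

Sione first takes €150,000, leaving a balance of €224,000. Sione then takes one-quarter of the balance (€56,000), for a total of €206,000. The remaining €168,000 passes to the descendants.
The descendants' portion (€168,000) is divided at the children's generation into 3 shares of €56,000. Desmond takes €56,000. The 2 shares of the deceased (Fionn and Nadia) are combined into a pool of €112,000.
That pool (€112,000) is divided at the grandchildren's generation equally among Orsolya, Valentina, Lena, and Celia: €28,000 each.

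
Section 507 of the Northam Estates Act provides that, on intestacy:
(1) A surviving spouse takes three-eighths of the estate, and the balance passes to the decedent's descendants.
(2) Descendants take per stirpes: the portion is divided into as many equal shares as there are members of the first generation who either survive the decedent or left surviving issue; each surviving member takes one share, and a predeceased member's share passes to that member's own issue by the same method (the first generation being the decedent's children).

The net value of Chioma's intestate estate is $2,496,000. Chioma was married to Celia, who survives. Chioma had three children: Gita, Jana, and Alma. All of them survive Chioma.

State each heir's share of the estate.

Celia takes three-eighths of $2,496,000 = $936,000. The remaining $1,560,000 passes to the descendants.
The descendants' portion ($1,560,000) is divided into 3 shares of $520,000: Gita, Jana, and Alma each take $520,000.

Celia: $936,000; Gita: $520,000; Jana: $520,000; Alma: $520,000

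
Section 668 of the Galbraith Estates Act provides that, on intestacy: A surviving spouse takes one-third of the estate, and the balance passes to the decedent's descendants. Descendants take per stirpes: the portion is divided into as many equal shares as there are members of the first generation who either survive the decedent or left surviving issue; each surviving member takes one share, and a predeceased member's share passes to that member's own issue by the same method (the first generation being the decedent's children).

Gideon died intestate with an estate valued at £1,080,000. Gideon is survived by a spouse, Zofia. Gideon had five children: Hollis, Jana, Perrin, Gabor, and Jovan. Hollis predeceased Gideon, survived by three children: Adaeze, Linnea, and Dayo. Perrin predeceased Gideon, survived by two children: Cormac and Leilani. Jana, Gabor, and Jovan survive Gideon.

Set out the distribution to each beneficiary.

Zofia: £360,000; Adaeze: £48,000; Linnea: £48,000; Dayo: £48,000; Jana: £144,000; Cormac: £72,000; Leilani: £72,000; Gabor: £144,000; Jovan: £144,000

Zofia takes one-third of £1,080,000 = £360,000. The remaining £720,000 passes to the descendants.
The descendants' portion (£720,000) is divided into 5 shares of £144,000: Jana, Gabor, and Jovan each take £144,000; Hollis's £144,000 share passes to Hollis's issue; Perrin's £144,000 share passes to Perrin's issue.
Hollis's share (£144,000) is divided into 3 shares of £48,000: Adaeze, Linnea, and Dayo each take £48,000.
Perrin's share (£144,000) is divided into 2 shares of £72,000: Cormac and Leilani each take £72,000.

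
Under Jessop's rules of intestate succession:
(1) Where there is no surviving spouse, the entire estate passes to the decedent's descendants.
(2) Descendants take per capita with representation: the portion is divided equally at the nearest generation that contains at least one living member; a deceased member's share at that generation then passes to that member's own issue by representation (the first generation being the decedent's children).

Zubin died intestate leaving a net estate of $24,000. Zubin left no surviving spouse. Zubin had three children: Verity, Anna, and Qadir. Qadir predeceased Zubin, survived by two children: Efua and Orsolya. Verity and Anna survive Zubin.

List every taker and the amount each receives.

Verity: $8,000; Anna: $8,000; Efua: $4,000; Orsolya: $4,000

The entire $24,000 passes to the descendants.
That amount ($24,000) is divided into 3 shares of $8,000: Verity and Anna each take $8,000; Qadir's $8,000 share passes to Qadir's issue.
Qadir's share ($8,000) is divided into 2 shares of $4,000: Efua and Orsolya each take $4,000.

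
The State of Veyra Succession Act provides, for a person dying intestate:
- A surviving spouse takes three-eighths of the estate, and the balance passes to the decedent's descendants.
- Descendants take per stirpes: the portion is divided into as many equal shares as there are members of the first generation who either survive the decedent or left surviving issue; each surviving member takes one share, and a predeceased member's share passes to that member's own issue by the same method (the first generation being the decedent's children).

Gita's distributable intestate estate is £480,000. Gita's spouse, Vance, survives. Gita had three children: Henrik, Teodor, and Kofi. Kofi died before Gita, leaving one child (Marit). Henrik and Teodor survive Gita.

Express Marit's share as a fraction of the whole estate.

Marit receives 5/24 of the estate.

Vance takes three-eighths of £480,000 = £180,000. The remaining £300,000 passes to the descendants.
The descendants' portion (£300,000) is divided into 3 shares of £100,000: Henrik and Teodor each take £100,000; Kofi's £100,000 share passes to Kofi's issue.
Kofi's share (£100,000) passes entirely to Marit.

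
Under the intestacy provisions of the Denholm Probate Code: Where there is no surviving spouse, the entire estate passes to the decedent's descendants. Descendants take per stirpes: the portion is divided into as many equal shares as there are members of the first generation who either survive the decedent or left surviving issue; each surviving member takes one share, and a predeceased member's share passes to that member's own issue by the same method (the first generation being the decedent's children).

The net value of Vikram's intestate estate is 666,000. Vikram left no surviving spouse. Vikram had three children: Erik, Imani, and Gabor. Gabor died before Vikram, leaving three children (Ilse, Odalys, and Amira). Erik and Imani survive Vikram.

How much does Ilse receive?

The entire 666,000 passes to the descendants.
That amount (666,000) is divided into 3 shares of 222,000: Erik and Imani each take 222,000; Gabor's 222,000 share passes to Gabor's issue.
Gabor's share (222,000) is divided into 3 shares of 74,000: Ilse, Odalys, and Amira each take 74,000.

Ilse receives 74,000.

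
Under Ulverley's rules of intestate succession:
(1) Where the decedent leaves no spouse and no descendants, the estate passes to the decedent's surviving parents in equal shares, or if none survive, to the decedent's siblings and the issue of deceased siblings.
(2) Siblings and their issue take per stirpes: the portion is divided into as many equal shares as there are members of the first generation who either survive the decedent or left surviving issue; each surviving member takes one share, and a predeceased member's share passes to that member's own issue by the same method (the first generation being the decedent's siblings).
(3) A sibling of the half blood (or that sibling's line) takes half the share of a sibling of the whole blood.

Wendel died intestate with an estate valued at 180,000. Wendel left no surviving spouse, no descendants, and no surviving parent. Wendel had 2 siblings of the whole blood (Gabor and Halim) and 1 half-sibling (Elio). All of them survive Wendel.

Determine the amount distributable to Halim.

Halim receives 72,000.

The entire 180,000 passes to the siblings and their issue.
Counting each half-blood sibling's line as half a unit, there are 5/2 units in 180,000, so one unit is 72,000. Whole-blood lines (Gabor and Halim) take 72,000 each; half-blood lines (Elio) take 36,000 each.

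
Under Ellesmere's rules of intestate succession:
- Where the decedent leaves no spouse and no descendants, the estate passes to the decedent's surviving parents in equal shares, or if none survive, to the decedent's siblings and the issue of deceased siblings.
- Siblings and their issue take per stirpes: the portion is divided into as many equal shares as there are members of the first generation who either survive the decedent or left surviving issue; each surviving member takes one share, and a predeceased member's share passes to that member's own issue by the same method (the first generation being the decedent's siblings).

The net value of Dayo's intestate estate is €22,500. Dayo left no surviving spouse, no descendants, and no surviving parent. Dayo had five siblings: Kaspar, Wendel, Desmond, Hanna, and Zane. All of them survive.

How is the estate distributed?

The entire €22,500 passes to the siblings and their issue.
That amount (€22,500) is divided into 5 shares of €4,500: Kaspar, Wendel, Desmond, Hanna, and Zane each take €4,500.

Kaspar: €4,500; Wendel: €4,500; Desmond: €4,500; Hanna: €4,500; Zane: €4,500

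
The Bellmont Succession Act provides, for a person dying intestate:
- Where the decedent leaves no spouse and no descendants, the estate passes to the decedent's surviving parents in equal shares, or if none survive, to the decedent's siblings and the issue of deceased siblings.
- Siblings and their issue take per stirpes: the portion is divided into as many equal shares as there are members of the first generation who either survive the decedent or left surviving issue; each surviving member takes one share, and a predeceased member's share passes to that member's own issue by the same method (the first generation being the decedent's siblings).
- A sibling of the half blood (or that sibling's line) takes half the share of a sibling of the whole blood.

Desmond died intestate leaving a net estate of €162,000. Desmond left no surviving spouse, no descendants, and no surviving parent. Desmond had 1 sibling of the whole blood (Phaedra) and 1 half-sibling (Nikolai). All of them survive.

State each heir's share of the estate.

Phaedra: €108,000; Nikolai: €54,000

The entire €162,000 passes to the siblings and their issue.
Counting each half-blood sibling's line as half a unit, there are 3/2 units in €162,000, so one unit is €108,000. Whole-blood lines (Phaedra) take €108,000 each; half-blood lines (Nikolai) take €54,000 each.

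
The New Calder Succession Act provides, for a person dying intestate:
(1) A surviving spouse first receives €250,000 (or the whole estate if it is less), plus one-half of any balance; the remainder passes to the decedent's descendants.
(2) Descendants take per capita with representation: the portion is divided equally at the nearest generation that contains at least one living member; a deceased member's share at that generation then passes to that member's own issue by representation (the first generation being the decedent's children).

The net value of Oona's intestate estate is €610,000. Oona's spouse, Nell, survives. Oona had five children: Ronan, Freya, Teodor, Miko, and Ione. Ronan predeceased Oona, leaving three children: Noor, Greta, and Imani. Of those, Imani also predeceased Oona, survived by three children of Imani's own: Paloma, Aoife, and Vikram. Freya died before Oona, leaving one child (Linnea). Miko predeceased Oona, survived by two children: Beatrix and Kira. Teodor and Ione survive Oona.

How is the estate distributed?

Nell: €430,000; Noor: €12,000; Greta: €12,000; Paloma: €4,000; Aoife: €4,000; Vikram: €4,000; Linnea: €36,000; Teodor: €36,000; Beatrix: €18,000; Kira: €18,000; Ione: €36,000

Nell first takes €250,000, leaving a balance of €360,000. Nell then takes one-half of the balance (€180,000), for a total of €430,000. The remaining €180,000 passes to the descendants.
The descendants' portion (€180,000) is divided into 5 shares of €36,000: Teodor and Ione each take €36,000; Ronan's €36,000 share passes to Ronan's issue; Freya's €36,000 share passes to Freya's issue; Miko's €36,000 share passes to Miko's issue.
Ronan's share (€36,000) is divided into 3 shares of €12,000: Noor and Greta each take €12,000; Imani's €12,000 share passes to Imani's issue.
Imani's share (€12,000) is divided into 3 shares of €4,000: Paloma, Aoife, and Vikram each take €4,000.
Freya's share (€36,000) passes entirely to Linnea.
Miko's share (€36,000) is divided into 2 shares of €18,000: Beatrix and Kira each take €18,000.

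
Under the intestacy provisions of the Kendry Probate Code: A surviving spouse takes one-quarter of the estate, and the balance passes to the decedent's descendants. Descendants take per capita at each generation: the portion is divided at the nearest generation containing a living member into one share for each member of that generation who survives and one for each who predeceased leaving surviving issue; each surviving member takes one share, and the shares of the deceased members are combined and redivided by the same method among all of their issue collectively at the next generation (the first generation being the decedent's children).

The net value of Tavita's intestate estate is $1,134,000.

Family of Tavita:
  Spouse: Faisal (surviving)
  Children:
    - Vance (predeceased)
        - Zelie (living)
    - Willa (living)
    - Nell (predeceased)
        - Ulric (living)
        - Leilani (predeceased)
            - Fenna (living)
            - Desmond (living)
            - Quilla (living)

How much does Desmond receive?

Faisal takes one-quarter of $1,134,000 = $283,500. The remaining $850,500 passes to the descendants.
The descendants' portion ($850,500) is divided at the children's generation into 3 shares of $283,500. Willa takes $283,500. The 2 shares of the deceased (Vance and Nell) are combined into a pool of $567,000.
That pool ($567,000) is divided at the grandchildren's generation into 3 shares of $189,000. Zelie and Ulric each take $189,000. The remaining share for the deceased Leilani ($189,000) is carried to the next generation.
That pool ($189,000) is divided at the great-grandchildren's generation equally among Fenna, Desmond, and Quilla: $63,000 each.

Desmond receives $63,000.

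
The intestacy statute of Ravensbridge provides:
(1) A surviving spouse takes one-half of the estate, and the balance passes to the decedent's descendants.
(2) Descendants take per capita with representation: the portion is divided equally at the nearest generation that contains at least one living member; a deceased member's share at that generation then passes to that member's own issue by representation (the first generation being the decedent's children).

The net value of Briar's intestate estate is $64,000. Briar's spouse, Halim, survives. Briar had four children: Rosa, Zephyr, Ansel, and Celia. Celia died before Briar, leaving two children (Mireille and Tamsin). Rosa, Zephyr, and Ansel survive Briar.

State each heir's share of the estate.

Halim: $32,000; Rosa: $8,000; Zephyr: $8,000; Ansel: $8,000; Mireille: $4,000; Tamsin: $4,000

Halim takes one-half of $64,000 = $32,000. The remaining $32,000 passes to the descendants.
The descendants' portion ($32,000) is divided into 4 shares of $8,000: Rosa, Zephyr, and Ansel each take $8,000; Celia's $8,000 share passes to Celia's issue.
Celia's share ($8,000) is divided into 2 shares of $4,000: Mireille and Tamsin each take $4,000.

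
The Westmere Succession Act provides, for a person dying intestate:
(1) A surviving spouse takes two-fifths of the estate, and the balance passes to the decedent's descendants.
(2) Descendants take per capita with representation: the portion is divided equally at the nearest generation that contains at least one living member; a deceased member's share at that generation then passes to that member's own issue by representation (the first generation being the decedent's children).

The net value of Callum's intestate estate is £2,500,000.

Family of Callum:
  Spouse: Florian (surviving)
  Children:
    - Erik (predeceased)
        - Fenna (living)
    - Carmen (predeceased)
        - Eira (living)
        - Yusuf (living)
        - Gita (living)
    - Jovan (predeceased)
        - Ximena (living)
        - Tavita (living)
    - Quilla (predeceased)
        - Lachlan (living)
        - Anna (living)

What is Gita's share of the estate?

Gita receives £187,500.

Florian takes two-fifths of £2,500,000 = £1,000,000. The remaining £1,500,000 passes to the descendants.
No child survives, so the initial division is made at the grandchildren's generation.
The descendants' portion (£1,500,000) is divided into 8 shares of £187,500: Fenna, Eira, Yusuf, Gita, Ximena, Tavita, Lachlan, and Anna each take £187,500.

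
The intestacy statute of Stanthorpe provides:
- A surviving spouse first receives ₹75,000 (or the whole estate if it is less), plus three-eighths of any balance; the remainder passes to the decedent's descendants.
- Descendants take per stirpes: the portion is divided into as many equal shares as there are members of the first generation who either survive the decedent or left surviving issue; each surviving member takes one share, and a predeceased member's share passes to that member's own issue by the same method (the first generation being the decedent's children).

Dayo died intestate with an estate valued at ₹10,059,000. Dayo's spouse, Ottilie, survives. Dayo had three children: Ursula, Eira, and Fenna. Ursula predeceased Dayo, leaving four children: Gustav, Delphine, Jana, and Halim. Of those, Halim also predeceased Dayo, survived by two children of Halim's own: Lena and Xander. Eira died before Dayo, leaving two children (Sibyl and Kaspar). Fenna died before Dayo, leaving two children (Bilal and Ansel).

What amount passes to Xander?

Ottilie first takes ₹75,000, leaving a balance of ₹9,984,000. Ottilie then takes three-eighths of the balance (₹3,744,000), for a total of ₹3,819,000. The remaining ₹6,240,000 passes to the descendants.
The descendants' portion (₹6,240,000) is divided into 3 shares of ₹2,080,000: Ursula's ₹2,080,000 share passes to Ursula's issue; Eira's ₹2,080,000 share passes to Eira's issue; Fenna's ₹2,080,000 share passes to Fenna's issue.
Ursula's share (₹2,080,000) is divided into 4 shares of ₹520,000: Gustav, Delphine, and Jana each take ₹520,000; Halim's ₹520,000 share passes to Halim's issue.
Halim's share (₹520,000) is divided into 2 shares of ₹260,000: Lena and Xander each take ₹260,000.
Eira's share (₹2,080,000) is divided into 2 shares of ₹1,040,000: Sibyl and Kaspar each take ₹1,040,000.
Fenna's share (₹2,080,000) is divided into 2 shares of ₹1,040,000: Bilal and Ansel each take ₹1,040,000.

Xander receives ₹260,000.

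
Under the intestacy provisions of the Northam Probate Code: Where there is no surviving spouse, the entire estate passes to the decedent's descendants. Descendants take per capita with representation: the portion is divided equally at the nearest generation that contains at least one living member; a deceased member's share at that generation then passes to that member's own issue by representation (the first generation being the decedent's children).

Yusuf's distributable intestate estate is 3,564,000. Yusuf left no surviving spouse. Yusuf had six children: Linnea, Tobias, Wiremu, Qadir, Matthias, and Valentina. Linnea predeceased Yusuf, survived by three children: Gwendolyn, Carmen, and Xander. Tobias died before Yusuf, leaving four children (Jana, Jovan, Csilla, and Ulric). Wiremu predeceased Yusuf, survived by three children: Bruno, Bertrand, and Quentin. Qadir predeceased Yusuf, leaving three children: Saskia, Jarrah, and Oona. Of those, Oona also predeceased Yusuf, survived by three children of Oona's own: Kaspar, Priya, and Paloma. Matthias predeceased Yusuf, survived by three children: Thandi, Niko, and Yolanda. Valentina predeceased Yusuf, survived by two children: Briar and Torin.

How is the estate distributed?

The entire 3,564,000 passes to the descendants.
No child survives, so the initial division is made at the grandchildren's generation.
That amount (3,564,000) is divided into 18 shares of 198,000: Gwendolyn, Carmen, Xander, Jana, Jovan, Csilla, Ulric, Bruno, Bertrand, Quentin, Saskia, Jarrah, Thandi, Niko, Yolanda, Briar, and Torin each take 198,000; Oona's 198,000 share passes to Oona's issue.
Oona's share (198,000) is divided into 3 shares of 66,000: Kaspar, Priya, and Paloma each take 66,000.

Gwendolyn: 198,000; Carmen: 198,000; Xander: 198,000; Jana: 198,000; Jovan: 198,000; Csilla: 198,000; Ulric: 198,000; Bruno: 198,000; Bertrand: 198,000; Quentin: 198,000; Saskia: 198,000; Jarrah: 198,000; Kaspar: 66,000; Priya: 66,000; Paloma: 66,000; Thandi: 198,000; Niko: 198,000; Yolanda: 198,000; Briar: 198,000; Torin: 198,000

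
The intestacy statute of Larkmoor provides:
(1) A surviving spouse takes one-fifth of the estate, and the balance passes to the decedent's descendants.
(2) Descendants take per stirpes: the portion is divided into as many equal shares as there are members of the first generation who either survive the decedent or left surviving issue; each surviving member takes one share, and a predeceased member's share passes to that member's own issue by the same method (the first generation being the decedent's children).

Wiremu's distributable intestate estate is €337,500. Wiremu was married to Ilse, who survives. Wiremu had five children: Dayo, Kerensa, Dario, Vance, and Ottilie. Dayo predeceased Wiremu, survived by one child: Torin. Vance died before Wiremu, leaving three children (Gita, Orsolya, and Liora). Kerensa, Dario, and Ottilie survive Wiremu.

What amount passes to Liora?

Liora receives €18,000.

Ilse takes one-fifth of €337,500 = €67,500. The remaining €270,000 passes to the descendants.
The descendants' portion (€270,000) is divided into 5 shares of €54,000: Kerensa, Dario, and Ottilie each take €54,000; Dayo's €54,000 share passes to Dayo's issue; Vance's €54,000 share passes to Vance's issue.
Dayo's share (€54,000) passes entirely to Torin.
Vance's share (€54,000) is divided into 3 shares of €18,000: Gita, Orsolya, and Liora each take €18,000.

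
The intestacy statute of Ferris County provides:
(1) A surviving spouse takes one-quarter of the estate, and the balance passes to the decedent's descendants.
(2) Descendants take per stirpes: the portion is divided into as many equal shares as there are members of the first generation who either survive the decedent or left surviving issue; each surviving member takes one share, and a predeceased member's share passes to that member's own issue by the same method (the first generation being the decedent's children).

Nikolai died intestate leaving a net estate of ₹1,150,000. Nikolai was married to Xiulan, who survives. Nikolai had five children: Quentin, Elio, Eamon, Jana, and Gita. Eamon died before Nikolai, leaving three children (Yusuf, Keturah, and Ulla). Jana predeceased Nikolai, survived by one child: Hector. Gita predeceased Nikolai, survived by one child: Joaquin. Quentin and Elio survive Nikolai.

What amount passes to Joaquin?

Xiulan takes one-quarter of ₹1,150,000 = ₹287,500. The remaining ₹862,500 passes to the descendants.
The descendants' portion (₹862,500) is divided into 5 shares of ₹172,500: Quentin and Elio each take ₹172,500; Eamon's ₹172,500 share passes to Eamon's issue; Jana's ₹172,500 share passes to Jana's issue; Gita's ₹172,500 share passes to Gita's issue.
Eamon's share (₹172,500) is divided into 3 shares of ₹57,500: Yusuf, Keturah, and Ulla each take ₹57,500.
Jana's share (₹172,500) passes entirely to Hector.
Gita's share (₹172,500) passes entirely to Joaquin.

Joaquin receives ₹172,500.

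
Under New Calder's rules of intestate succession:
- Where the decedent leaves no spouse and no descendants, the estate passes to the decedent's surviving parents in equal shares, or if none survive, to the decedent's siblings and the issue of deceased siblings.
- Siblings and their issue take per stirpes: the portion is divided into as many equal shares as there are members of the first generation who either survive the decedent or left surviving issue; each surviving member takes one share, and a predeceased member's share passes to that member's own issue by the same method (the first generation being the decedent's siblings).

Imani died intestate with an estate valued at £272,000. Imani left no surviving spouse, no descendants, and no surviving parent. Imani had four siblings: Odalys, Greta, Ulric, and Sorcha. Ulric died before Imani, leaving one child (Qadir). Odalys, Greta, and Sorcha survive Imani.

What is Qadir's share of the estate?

The entire £272,000 passes to the siblings and their issue.
That amount (£272,000) is divided into 4 shares of £68,000: Odalys, Greta, and Sorcha each take £68,000; Ulric's £68,000 share passes to Ulric's issue.
Ulric's share (£68,000) passes entirely to Qadir.

Qadir receives £68,000.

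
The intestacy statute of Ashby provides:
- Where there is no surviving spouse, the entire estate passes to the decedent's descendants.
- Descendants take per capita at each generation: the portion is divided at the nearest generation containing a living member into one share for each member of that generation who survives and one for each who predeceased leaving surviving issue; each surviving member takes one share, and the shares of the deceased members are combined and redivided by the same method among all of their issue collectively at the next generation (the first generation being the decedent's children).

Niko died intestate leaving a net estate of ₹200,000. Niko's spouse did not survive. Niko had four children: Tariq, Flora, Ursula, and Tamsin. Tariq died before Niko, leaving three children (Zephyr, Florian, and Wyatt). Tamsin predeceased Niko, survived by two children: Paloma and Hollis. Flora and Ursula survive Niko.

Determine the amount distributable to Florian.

The entire ₹200,000 passes to the descendants.
That amount (₹200,000) is divided at the children's generation into 4 shares of ₹50,000. Flora and Ursula each take ₹50,000. The 2 shares of the deceased (Tariq and Tamsin) are combined into a pool of ₹100,000.
That pool (₹100,000) is divided at the grandchildren's generation equally among Zephyr, Florian, Wyatt, Paloma, and Hollis: ₹20,000 each.

Florian receives ₹20,000.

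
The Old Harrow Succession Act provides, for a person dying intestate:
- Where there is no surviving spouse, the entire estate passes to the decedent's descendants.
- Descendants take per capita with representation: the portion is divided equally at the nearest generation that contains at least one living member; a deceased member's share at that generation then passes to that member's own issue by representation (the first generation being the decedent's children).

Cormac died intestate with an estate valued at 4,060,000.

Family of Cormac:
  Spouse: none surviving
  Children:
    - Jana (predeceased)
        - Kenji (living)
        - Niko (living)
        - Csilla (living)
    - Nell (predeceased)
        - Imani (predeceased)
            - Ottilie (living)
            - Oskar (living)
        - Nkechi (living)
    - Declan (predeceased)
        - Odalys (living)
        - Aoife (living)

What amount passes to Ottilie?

Ottilie receives 290,000.

The entire 4,060,000 passes to the descendants.
No child survives, so the initial division is made at the grandchildren's generation.
That amount (4,060,000) is divided into 7 shares of 580,000: Kenji, Niko, Csilla, Nkechi, Odalys, and Aoife each take 580,000; Imani's 580,000 share passes to Imani's issue.
Imani's share (580,000) is divided into 2 shares of 290,000: Ottilie and Oskar each take 290,000.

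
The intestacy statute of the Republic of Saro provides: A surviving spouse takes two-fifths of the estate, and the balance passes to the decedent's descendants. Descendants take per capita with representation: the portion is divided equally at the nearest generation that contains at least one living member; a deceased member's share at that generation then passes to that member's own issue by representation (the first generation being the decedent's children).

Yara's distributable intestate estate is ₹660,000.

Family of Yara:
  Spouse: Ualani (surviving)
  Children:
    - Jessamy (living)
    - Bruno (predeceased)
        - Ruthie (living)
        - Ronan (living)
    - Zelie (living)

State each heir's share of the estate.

Ualani: ₹264,000; Jessamy: ₹132,000; Ruthie: ₹66,000; Ronan: ₹66,000; Zelie: ₹132,000

Ualani takes two-fifths of ₹660,000 = ₹264,000. The remaining ₹396,000 passes to the descendants.
The descendants' portion (₹396,000) is divided into 3 shares of ₹132,000: Jessamy and Zelie each take ₹132,000; Bruno's ₹132,000 share passes to Bruno's issue.
Bruno's share (₹132,000) is divided into 2 shares of ₹66,000: Ruthie and Ronan each take ₹66,000.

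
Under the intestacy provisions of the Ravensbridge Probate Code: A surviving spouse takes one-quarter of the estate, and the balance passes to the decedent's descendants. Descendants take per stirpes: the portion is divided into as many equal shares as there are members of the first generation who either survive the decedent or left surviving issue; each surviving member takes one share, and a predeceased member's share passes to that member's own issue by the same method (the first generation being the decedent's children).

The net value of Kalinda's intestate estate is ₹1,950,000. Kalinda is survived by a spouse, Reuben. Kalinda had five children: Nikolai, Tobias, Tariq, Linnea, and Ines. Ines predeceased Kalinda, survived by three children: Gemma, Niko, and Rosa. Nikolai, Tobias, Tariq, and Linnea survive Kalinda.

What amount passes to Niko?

Reuben takes one-quarter of ₹1,950,000 = ₹487,500. The remaining ₹1,462,500 passes to the descendants.
The descendants' portion (₹1,462,500) is divided into 5 shares of ₹292,500: Nikolai, Tobias, Tariq, and Linnea each take ₹292,500; Ines's ₹292,500 share passes to Ines's issue.
Ines's share (₹292,500) is divided into 3 shares of ₹97,500: Gemma, Niko, and Rosa each take ₹97,500.

Niko receives ₹97,500.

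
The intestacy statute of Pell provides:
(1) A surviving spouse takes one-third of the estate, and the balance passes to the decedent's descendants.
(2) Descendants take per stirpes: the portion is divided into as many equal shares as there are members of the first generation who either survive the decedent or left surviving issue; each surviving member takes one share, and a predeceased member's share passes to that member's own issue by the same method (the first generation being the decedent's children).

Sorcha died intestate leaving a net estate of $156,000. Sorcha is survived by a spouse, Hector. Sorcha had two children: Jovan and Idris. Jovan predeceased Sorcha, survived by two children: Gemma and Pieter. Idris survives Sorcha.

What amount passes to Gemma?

Gemma receives $26,000.

Hector takes one-third of $156,000 = $52,000. The remaining $104,000 passes to the descendants.
The descendants' portion ($104,000) is divided into 2 shares of $52,000: Idris takes $52,000; Jovan's $52,000 share passes to Jovan's issue.
Jovan's share ($52,000) is divided into 2 shares of $26,000: Gemma and Pieter each take $26,000.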